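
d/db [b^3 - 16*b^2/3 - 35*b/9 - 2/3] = 3*b^2 - 32*b/3 - 35/9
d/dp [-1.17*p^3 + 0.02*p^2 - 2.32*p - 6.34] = -3.51*p^2 + 0.04*p - 2.32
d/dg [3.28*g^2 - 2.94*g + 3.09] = 6.56*g - 2.94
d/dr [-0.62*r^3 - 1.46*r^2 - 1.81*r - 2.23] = -1.86*r^2 - 2.92*r - 1.81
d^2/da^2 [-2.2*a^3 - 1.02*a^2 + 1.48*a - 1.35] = -13.2*a - 2.04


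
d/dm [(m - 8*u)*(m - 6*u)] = 2*m - 14*u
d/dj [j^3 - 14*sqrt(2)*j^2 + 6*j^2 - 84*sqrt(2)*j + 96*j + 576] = 3*j^2 - 28*sqrt(2)*j + 12*j - 84*sqrt(2) + 96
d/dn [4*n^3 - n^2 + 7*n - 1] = 12*n^2 - 2*n + 7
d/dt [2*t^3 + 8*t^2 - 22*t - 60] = 6*t^2 + 16*t - 22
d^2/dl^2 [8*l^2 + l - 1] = 16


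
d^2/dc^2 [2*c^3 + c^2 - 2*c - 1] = 12*c + 2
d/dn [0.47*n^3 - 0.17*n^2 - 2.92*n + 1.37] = 1.41*n^2 - 0.34*n - 2.92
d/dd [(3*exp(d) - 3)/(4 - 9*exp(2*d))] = 3*(-18*(1 - exp(d))*exp(d) - 9*exp(2*d) + 4)*exp(d)/(9*exp(2*d) - 4)^2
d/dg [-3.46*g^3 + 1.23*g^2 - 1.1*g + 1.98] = -10.38*g^2 + 2.46*g - 1.1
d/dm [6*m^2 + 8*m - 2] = 12*m + 8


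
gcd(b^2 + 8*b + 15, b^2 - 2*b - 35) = b + 5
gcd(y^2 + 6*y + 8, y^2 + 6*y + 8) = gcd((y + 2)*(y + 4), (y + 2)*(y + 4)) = y^2 + 6*y + 8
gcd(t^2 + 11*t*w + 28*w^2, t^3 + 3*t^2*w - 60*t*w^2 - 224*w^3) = t^2 + 11*t*w + 28*w^2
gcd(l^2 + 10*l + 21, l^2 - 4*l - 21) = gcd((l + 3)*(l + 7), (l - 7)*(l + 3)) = l + 3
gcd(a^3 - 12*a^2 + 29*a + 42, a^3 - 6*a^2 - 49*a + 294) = a^2 - 13*a + 42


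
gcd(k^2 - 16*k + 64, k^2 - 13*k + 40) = k - 8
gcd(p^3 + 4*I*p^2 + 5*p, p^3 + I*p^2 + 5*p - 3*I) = p - I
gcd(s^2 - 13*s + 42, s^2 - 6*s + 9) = 1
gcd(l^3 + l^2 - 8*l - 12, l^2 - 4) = l + 2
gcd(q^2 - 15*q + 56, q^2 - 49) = q - 7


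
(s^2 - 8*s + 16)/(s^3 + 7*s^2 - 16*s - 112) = (s - 4)/(s^2 + 11*s + 28)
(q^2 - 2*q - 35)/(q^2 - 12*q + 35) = (q + 5)/(q - 5)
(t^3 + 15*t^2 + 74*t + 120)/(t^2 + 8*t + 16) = (t^2 + 11*t + 30)/(t + 4)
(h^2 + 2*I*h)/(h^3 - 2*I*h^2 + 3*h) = (h + 2*I)/(h^2 - 2*I*h + 3)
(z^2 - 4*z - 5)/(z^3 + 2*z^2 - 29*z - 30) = 1/(z + 6)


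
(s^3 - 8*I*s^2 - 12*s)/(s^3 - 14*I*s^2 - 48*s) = (s - 2*I)/(s - 8*I)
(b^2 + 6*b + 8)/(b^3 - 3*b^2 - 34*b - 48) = (b + 4)/(b^2 - 5*b - 24)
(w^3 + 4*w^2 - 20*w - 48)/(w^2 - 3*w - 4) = (w^2 + 8*w + 12)/(w + 1)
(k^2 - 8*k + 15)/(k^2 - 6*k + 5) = (k - 3)/(k - 1)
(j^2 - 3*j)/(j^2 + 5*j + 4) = j*(j - 3)/(j^2 + 5*j + 4)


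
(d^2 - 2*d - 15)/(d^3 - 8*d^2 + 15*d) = (d + 3)/(d*(d - 3))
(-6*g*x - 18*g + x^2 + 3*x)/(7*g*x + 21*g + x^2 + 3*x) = (-6*g + x)/(7*g + x)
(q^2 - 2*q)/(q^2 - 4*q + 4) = q/(q - 2)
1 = 1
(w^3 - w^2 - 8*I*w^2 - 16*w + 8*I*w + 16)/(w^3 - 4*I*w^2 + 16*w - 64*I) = (w - 1)/(w + 4*I)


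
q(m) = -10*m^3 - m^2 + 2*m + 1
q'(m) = -30*m^2 - 2*m + 2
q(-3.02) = 261.28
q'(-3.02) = -265.57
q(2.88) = -240.41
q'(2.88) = -252.59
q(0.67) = -1.12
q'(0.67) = -12.81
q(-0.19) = 0.65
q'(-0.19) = 1.30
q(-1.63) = 38.39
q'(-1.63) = -74.45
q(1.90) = -67.40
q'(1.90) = -110.10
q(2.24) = -111.93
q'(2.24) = -153.01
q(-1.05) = 9.37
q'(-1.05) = -28.98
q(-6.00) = 2113.00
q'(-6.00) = -1066.00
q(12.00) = -17399.00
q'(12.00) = -4342.00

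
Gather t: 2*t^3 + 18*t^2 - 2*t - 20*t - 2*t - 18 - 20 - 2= 2*t^3 + 18*t^2 - 24*t - 40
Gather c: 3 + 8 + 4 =15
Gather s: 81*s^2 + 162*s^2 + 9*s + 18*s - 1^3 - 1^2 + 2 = 243*s^2 + 27*s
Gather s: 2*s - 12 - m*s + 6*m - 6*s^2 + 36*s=6*m - 6*s^2 + s*(38 - m) - 12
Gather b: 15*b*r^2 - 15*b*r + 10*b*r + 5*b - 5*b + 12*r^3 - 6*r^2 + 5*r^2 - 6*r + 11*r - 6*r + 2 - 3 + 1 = b*(15*r^2 - 5*r) + 12*r^3 - r^2 - r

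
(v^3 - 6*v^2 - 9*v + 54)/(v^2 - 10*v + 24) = (v^2 - 9)/(v - 4)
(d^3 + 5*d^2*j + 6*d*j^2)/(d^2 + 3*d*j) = d + 2*j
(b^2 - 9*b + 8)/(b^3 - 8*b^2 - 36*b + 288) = (b - 1)/(b^2 - 36)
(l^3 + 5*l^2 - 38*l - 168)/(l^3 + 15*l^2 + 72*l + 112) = (l - 6)/(l + 4)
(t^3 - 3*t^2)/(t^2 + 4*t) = t*(t - 3)/(t + 4)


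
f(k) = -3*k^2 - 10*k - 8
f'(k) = -6*k - 10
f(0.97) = -20.52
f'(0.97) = -15.82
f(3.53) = -80.68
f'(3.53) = -31.18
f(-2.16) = -0.40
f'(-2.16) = 2.96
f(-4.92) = -31.42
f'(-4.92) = 19.52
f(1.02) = -21.32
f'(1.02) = -16.12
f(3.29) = -73.37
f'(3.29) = -29.74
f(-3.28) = -7.48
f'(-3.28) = 9.68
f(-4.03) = -16.42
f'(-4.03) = 14.18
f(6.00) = -176.00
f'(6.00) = -46.00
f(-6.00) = -56.00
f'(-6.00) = 26.00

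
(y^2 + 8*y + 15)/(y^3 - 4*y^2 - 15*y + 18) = (y + 5)/(y^2 - 7*y + 6)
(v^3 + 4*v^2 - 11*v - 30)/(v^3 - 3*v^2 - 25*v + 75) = (v + 2)/(v - 5)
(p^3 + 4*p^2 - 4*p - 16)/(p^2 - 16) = (p^2 - 4)/(p - 4)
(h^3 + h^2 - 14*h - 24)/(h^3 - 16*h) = (h^2 + 5*h + 6)/(h*(h + 4))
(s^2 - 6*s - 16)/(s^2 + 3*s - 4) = (s^2 - 6*s - 16)/(s^2 + 3*s - 4)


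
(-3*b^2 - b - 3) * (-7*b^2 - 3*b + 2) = 21*b^4 + 16*b^3 + 18*b^2 + 7*b - 6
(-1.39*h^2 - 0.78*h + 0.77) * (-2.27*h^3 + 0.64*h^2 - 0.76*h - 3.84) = 3.1553*h^5 + 0.881*h^4 - 1.1907*h^3 + 6.4232*h^2 + 2.41*h - 2.9568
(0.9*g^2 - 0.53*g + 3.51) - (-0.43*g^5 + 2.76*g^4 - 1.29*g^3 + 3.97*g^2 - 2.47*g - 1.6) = 0.43*g^5 - 2.76*g^4 + 1.29*g^3 - 3.07*g^2 + 1.94*g + 5.11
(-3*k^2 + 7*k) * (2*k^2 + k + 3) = -6*k^4 + 11*k^3 - 2*k^2 + 21*k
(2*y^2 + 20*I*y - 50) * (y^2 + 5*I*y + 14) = 2*y^4 + 30*I*y^3 - 122*y^2 + 30*I*y - 700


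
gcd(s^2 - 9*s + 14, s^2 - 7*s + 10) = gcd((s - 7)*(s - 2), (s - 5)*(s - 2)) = s - 2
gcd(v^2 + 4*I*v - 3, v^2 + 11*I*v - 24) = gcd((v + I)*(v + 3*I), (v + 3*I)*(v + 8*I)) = v + 3*I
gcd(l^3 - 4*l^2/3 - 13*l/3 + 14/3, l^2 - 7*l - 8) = 1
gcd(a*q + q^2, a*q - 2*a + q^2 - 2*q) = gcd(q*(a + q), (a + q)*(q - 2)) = a + q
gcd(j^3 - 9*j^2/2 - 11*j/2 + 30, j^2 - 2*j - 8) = j - 4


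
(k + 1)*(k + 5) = k^2 + 6*k + 5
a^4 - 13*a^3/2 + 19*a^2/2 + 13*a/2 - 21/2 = (a - 7/2)*(a - 3)*(a - 1)*(a + 1)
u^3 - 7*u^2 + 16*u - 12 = (u - 3)*(u - 2)^2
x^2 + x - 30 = (x - 5)*(x + 6)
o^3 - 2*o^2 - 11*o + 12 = (o - 4)*(o - 1)*(o + 3)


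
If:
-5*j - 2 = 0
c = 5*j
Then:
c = -2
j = -2/5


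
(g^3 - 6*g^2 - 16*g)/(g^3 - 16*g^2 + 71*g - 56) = g*(g + 2)/(g^2 - 8*g + 7)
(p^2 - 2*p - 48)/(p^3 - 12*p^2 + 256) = (p + 6)/(p^2 - 4*p - 32)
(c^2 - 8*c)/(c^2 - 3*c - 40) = c/(c + 5)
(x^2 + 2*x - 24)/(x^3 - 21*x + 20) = (x + 6)/(x^2 + 4*x - 5)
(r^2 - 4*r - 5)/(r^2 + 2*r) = (r^2 - 4*r - 5)/(r*(r + 2))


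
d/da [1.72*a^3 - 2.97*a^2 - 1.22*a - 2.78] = 5.16*a^2 - 5.94*a - 1.22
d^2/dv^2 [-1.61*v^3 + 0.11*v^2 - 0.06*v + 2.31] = 0.22 - 9.66*v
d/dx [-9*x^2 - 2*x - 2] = -18*x - 2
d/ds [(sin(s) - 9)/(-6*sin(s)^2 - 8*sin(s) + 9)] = (6*sin(s)^2 - 108*sin(s) - 63)*cos(s)/(6*sin(s)^2 + 8*sin(s) - 9)^2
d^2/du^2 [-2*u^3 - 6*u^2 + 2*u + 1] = -12*u - 12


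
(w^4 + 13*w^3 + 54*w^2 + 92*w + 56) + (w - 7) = w^4 + 13*w^3 + 54*w^2 + 93*w + 49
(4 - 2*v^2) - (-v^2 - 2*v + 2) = -v^2 + 2*v + 2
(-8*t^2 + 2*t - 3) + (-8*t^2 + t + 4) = -16*t^2 + 3*t + 1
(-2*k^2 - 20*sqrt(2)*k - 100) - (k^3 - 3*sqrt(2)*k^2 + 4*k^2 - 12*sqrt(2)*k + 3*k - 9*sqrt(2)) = -k^3 - 6*k^2 + 3*sqrt(2)*k^2 - 8*sqrt(2)*k - 3*k - 100 + 9*sqrt(2)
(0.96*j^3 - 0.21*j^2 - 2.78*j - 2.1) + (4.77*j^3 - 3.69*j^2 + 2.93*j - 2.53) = 5.73*j^3 - 3.9*j^2 + 0.15*j - 4.63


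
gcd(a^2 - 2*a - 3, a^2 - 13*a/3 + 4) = a - 3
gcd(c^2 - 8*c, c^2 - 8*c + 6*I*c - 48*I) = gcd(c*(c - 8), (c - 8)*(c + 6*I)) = c - 8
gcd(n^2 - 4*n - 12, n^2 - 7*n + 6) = n - 6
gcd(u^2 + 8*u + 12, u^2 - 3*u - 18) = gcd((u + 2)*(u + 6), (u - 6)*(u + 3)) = 1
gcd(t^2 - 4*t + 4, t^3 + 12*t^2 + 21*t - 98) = t - 2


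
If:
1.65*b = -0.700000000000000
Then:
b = -0.42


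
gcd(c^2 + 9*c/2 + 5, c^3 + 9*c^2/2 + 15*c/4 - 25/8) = c + 5/2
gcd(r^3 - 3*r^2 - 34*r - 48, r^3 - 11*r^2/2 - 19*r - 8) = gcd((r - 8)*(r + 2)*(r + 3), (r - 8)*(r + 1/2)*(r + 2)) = r^2 - 6*r - 16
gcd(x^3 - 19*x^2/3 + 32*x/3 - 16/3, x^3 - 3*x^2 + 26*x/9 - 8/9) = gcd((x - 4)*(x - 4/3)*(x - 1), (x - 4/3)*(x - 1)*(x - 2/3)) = x^2 - 7*x/3 + 4/3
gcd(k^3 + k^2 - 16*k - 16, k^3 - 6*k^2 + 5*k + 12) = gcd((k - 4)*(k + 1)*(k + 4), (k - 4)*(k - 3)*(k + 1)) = k^2 - 3*k - 4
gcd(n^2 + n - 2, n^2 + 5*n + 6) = n + 2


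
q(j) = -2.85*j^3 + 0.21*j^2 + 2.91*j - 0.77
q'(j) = -8.55*j^2 + 0.42*j + 2.91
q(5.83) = -541.41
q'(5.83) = -285.25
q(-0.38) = -1.69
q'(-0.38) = 1.52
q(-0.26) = -1.46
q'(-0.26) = 2.22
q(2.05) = -18.48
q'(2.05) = -32.16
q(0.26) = -0.05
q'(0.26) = 2.44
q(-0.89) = -1.18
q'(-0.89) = -4.24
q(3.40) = -100.46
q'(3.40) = -94.50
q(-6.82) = 893.21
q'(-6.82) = -397.64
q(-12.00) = 4919.35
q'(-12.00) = -1233.33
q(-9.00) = 2067.70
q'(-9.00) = -693.42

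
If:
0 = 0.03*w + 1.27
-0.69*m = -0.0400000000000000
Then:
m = 0.06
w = -42.33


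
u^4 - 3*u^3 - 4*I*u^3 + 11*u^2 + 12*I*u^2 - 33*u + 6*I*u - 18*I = (u - 3)*(u - 6*I)*(u + I)^2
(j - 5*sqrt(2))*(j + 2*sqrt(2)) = j^2 - 3*sqrt(2)*j - 20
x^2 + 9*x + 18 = (x + 3)*(x + 6)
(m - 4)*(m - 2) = m^2 - 6*m + 8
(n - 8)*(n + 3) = n^2 - 5*n - 24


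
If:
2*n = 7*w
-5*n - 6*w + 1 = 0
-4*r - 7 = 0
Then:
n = 7/47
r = -7/4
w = 2/47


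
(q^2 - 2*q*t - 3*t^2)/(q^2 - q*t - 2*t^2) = (q - 3*t)/(q - 2*t)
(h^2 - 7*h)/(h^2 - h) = (h - 7)/(h - 1)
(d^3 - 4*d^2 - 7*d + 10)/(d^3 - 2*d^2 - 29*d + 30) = (d^2 - 3*d - 10)/(d^2 - d - 30)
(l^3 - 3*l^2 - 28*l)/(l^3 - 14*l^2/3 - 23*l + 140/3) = 3*l/(3*l - 5)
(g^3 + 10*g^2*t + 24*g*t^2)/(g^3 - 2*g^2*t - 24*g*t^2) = (-g - 6*t)/(-g + 6*t)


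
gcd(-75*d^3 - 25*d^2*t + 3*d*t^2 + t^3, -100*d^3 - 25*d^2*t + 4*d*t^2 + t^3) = -25*d^2 + t^2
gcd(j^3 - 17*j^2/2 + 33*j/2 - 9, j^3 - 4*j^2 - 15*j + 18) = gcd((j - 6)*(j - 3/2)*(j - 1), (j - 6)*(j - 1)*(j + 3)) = j^2 - 7*j + 6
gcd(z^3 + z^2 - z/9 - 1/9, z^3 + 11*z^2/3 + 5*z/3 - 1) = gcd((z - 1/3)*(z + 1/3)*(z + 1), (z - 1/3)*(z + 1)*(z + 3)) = z^2 + 2*z/3 - 1/3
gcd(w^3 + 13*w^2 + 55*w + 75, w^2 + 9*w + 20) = w + 5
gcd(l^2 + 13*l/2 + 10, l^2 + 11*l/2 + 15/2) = l + 5/2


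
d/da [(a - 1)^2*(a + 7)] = (a - 1)*(3*a + 13)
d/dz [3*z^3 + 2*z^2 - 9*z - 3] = 9*z^2 + 4*z - 9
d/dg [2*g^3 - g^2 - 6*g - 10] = 6*g^2 - 2*g - 6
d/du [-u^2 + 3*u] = 3 - 2*u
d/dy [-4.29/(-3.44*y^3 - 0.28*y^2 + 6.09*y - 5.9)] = (-44.2728*y^2 - 2.4024*y + 26.1261)/(3.44*y^3 + 0.28*y^2 - 6.09*y + 5.9)^2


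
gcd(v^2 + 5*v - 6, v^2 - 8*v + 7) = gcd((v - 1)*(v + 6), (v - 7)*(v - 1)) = v - 1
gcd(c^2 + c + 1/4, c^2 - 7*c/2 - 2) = c + 1/2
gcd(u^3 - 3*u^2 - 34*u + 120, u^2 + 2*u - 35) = u - 5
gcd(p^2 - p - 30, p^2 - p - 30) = p^2 - p - 30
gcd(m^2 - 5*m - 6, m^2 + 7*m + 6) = m + 1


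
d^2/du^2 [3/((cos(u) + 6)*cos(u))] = 3*(-2*(1 - cos(2*u))^2 + 45*cos(u) - 38*cos(2*u) - 9*cos(3*u) + 114)/(2*(cos(u) + 6)^3*cos(u)^3)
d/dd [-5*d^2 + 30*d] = 30 - 10*d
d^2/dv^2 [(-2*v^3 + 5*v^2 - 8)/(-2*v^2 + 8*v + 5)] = 2*(68*v^3 + 186*v^2 - 234*v + 467)/(8*v^6 - 96*v^5 + 324*v^4 - 32*v^3 - 810*v^2 - 600*v - 125)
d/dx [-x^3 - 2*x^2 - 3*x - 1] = -3*x^2 - 4*x - 3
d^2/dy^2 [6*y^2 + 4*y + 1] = 12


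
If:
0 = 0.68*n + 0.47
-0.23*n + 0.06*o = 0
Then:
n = -0.69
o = -2.65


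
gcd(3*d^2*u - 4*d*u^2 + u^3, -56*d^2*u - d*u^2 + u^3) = u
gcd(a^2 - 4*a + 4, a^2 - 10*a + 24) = 1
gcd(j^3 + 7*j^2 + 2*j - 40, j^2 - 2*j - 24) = j + 4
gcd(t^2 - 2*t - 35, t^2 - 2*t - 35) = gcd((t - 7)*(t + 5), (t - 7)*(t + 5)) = t^2 - 2*t - 35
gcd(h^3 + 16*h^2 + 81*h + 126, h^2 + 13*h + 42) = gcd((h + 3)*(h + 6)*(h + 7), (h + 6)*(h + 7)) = h^2 + 13*h + 42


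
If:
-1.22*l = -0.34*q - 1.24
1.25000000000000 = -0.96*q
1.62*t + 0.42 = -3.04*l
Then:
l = 0.65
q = -1.30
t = -1.49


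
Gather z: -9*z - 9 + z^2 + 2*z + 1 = z^2 - 7*z - 8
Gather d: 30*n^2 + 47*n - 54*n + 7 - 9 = 30*n^2 - 7*n - 2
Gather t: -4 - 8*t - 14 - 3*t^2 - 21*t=-3*t^2 - 29*t - 18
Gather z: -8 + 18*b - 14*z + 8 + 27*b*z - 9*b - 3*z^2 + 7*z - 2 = 9*b - 3*z^2 + z*(27*b - 7) - 2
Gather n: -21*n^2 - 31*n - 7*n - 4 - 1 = -21*n^2 - 38*n - 5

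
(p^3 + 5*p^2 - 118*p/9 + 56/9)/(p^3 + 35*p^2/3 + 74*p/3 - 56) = (p - 2/3)/(p + 6)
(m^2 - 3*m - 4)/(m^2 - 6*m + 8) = (m + 1)/(m - 2)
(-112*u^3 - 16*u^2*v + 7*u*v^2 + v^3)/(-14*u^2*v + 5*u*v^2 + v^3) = (16*u^2 - v^2)/(v*(2*u - v))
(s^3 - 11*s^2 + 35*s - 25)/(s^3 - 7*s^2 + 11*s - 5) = (s - 5)/(s - 1)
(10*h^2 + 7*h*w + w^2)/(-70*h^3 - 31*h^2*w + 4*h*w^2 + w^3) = (5*h + w)/(-35*h^2 + 2*h*w + w^2)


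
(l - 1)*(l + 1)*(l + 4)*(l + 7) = l^4 + 11*l^3 + 27*l^2 - 11*l - 28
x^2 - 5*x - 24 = (x - 8)*(x + 3)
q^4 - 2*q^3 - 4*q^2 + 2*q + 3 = (q - 3)*(q - 1)*(q + 1)^2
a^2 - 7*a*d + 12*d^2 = (a - 4*d)*(a - 3*d)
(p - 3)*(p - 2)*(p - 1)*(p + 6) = p^4 - 25*p^2 + 60*p - 36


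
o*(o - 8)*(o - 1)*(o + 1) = o^4 - 8*o^3 - o^2 + 8*o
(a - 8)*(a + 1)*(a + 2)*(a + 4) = a^4 - a^3 - 42*a^2 - 104*a - 64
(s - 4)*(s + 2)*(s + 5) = s^3 + 3*s^2 - 18*s - 40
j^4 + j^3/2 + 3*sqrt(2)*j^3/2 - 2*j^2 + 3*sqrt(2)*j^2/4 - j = j*(j + 1/2)*(j - sqrt(2)/2)*(j + 2*sqrt(2))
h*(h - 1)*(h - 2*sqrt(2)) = h^3 - 2*sqrt(2)*h^2 - h^2 + 2*sqrt(2)*h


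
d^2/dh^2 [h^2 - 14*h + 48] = 2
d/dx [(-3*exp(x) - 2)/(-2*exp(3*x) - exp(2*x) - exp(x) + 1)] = (-(3*exp(x) + 2)*(6*exp(2*x) + 2*exp(x) + 1) + 6*exp(3*x) + 3*exp(2*x) + 3*exp(x) - 3)*exp(x)/(2*exp(3*x) + exp(2*x) + exp(x) - 1)^2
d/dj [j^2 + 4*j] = 2*j + 4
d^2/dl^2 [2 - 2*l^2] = -4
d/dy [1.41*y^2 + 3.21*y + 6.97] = 2.82*y + 3.21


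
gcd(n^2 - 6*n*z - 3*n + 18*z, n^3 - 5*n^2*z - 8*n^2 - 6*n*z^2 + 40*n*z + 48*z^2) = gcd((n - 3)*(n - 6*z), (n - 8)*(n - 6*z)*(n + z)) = -n + 6*z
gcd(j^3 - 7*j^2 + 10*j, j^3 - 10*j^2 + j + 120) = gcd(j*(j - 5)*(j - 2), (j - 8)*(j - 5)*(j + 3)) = j - 5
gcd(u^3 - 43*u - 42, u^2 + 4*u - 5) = 1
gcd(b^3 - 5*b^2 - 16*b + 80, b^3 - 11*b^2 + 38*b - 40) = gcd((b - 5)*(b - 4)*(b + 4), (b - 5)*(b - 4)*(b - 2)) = b^2 - 9*b + 20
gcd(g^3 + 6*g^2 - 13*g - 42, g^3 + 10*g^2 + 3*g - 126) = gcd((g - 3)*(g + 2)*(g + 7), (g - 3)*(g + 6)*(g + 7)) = g^2 + 4*g - 21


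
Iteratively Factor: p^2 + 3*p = (p)*(p + 3)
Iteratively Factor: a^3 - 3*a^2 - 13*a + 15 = (a - 5)*(a^2 + 2*a - 3) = (a - 5)*(a + 3)*(a - 1)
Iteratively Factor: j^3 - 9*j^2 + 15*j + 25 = (j - 5)*(j^2 - 4*j - 5) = (j - 5)^2*(j + 1)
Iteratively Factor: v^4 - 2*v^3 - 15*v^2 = (v - 5)*(v^3 + 3*v^2) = v*(v - 5)*(v^2 + 3*v) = v^2*(v - 5)*(v + 3)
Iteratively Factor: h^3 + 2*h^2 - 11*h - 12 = (h + 4)*(h^2 - 2*h - 3) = (h - 3)*(h + 4)*(h + 1)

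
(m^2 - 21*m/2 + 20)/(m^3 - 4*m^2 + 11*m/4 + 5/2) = 2*(m - 8)/(2*m^2 - 3*m - 2)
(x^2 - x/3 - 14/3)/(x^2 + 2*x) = (x - 7/3)/x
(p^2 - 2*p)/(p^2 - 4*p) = (p - 2)/(p - 4)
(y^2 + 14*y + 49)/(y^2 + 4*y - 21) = (y + 7)/(y - 3)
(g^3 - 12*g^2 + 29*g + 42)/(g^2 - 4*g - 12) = (g^2 - 6*g - 7)/(g + 2)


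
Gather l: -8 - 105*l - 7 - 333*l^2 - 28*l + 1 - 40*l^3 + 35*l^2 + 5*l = -40*l^3 - 298*l^2 - 128*l - 14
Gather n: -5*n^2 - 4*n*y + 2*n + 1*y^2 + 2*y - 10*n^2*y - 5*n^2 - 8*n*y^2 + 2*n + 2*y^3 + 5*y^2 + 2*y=n^2*(-10*y - 10) + n*(-8*y^2 - 4*y + 4) + 2*y^3 + 6*y^2 + 4*y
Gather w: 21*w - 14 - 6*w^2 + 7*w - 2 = -6*w^2 + 28*w - 16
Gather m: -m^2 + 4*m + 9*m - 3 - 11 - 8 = -m^2 + 13*m - 22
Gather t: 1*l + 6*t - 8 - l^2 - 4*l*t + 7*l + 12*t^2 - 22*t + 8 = -l^2 + 8*l + 12*t^2 + t*(-4*l - 16)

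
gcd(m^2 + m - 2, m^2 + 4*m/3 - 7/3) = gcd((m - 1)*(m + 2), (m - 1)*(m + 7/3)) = m - 1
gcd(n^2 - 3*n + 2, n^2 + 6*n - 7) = n - 1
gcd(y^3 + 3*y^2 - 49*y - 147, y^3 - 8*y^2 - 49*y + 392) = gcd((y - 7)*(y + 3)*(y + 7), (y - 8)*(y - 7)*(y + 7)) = y^2 - 49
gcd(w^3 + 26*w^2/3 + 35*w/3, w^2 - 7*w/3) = w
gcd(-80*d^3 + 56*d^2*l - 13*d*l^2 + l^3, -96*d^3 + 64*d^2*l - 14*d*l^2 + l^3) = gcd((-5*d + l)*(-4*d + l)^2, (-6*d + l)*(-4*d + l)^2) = 16*d^2 - 8*d*l + l^2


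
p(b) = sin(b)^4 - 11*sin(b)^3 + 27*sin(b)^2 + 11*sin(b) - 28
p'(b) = 4*sin(b)^3*cos(b) - 33*sin(b)^2*cos(b) + 54*sin(b)*cos(b) + 11*cos(b)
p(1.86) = -1.49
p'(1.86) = -10.26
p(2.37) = -10.70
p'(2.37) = -24.35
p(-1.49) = -0.26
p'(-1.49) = -6.42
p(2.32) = -9.50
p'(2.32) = -23.44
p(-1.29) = -3.03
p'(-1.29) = -20.76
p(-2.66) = -26.16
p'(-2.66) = 19.05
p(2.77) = -20.96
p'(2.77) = -24.64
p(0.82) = -9.54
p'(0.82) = 23.47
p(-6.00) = -23.05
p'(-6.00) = 22.66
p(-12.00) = -15.94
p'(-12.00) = 26.24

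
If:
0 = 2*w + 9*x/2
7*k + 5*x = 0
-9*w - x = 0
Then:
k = 0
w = 0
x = 0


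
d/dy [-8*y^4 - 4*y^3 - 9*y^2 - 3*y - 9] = -32*y^3 - 12*y^2 - 18*y - 3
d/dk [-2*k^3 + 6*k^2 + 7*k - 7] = -6*k^2 + 12*k + 7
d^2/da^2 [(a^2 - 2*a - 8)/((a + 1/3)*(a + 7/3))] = 18*(-378*a^3 - 2133*a^2 - 4806*a - 3719)/(729*a^6 + 5832*a^5 + 17253*a^4 + 22896*a^3 + 13419*a^2 + 3528*a + 343)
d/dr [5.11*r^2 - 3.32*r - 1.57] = 10.22*r - 3.32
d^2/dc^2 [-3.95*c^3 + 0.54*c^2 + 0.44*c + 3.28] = 1.08 - 23.7*c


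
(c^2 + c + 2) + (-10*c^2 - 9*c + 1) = -9*c^2 - 8*c + 3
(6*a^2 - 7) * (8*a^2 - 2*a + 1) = 48*a^4 - 12*a^3 - 50*a^2 + 14*a - 7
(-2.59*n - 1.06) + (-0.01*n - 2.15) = -2.6*n - 3.21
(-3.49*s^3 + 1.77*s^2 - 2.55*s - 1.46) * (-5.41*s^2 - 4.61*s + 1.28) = 18.8809*s^5 + 6.5132*s^4 + 1.1686*s^3 + 21.9197*s^2 + 3.4666*s - 1.8688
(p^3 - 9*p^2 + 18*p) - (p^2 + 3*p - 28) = p^3 - 10*p^2 + 15*p + 28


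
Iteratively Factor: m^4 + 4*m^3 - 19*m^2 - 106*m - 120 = (m + 4)*(m^3 - 19*m - 30) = (m + 2)*(m + 4)*(m^2 - 2*m - 15) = (m + 2)*(m + 3)*(m + 4)*(m - 5)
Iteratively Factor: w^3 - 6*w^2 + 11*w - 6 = (w - 3)*(w^2 - 3*w + 2) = (w - 3)*(w - 2)*(w - 1)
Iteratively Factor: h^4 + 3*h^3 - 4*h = (h)*(h^3 + 3*h^2 - 4) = h*(h - 1)*(h^2 + 4*h + 4) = h*(h - 1)*(h + 2)*(h + 2)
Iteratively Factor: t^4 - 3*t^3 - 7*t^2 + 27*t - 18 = (t - 2)*(t^3 - t^2 - 9*t + 9) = (t - 3)*(t - 2)*(t^2 + 2*t - 3) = (t - 3)*(t - 2)*(t - 1)*(t + 3)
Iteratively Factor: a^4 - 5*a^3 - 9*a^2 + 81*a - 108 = (a - 3)*(a^3 - 2*a^2 - 15*a + 36) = (a - 3)^2*(a^2 + a - 12) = (a - 3)^3*(a + 4)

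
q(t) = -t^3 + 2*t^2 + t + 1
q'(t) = -3*t^2 + 4*t + 1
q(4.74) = -55.82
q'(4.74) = -47.44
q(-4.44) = 123.52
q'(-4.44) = -75.90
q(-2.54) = 27.75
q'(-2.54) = -28.51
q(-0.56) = 1.24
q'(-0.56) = -2.18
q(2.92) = -3.92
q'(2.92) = -12.90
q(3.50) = -13.88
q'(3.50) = -21.75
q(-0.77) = 1.87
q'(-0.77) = -3.86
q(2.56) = -0.11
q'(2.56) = -8.42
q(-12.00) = 2005.00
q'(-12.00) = -479.00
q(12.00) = -1427.00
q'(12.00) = -383.00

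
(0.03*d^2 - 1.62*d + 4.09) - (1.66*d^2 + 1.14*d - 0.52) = -1.63*d^2 - 2.76*d + 4.61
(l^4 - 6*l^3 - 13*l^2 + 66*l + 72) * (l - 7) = l^5 - 13*l^4 + 29*l^3 + 157*l^2 - 390*l - 504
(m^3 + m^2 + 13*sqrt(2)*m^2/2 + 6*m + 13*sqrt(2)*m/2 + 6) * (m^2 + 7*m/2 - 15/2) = m^5 + 9*m^4/2 + 13*sqrt(2)*m^4/2 + 2*m^3 + 117*sqrt(2)*m^3/4 - 26*sqrt(2)*m^2 + 39*m^2/2 - 195*sqrt(2)*m/4 - 24*m - 45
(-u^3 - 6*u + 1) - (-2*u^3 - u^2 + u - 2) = u^3 + u^2 - 7*u + 3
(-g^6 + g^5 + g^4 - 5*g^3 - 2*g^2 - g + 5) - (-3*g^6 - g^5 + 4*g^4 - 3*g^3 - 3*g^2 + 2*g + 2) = 2*g^6 + 2*g^5 - 3*g^4 - 2*g^3 + g^2 - 3*g + 3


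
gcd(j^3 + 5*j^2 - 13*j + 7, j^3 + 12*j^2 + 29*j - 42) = j^2 + 6*j - 7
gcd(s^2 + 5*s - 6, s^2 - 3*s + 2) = s - 1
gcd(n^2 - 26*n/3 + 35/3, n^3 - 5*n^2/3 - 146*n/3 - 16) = 1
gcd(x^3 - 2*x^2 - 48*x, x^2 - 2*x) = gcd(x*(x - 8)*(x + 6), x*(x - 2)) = x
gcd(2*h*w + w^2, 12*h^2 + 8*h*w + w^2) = 2*h + w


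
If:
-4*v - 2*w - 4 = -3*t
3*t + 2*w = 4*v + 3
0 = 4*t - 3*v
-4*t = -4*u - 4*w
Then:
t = -3/2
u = -5/4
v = -2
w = -1/4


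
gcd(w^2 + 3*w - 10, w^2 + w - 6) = w - 2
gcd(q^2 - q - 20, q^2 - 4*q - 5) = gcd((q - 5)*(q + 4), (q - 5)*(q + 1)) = q - 5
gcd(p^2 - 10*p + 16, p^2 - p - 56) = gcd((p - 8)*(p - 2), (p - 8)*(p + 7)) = p - 8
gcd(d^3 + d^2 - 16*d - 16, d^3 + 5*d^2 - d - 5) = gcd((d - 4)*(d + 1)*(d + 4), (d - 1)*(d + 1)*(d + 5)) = d + 1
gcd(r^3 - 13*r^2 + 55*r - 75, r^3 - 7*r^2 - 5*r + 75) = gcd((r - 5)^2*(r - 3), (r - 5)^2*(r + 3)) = r^2 - 10*r + 25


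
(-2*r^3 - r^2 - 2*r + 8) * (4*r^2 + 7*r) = -8*r^5 - 18*r^4 - 15*r^3 + 18*r^2 + 56*r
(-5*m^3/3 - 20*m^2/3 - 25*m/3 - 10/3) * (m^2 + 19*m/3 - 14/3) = -5*m^5/3 - 155*m^4/9 - 385*m^3/9 - 25*m^2 + 160*m/9 + 140/9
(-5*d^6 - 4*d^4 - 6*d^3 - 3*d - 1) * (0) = 0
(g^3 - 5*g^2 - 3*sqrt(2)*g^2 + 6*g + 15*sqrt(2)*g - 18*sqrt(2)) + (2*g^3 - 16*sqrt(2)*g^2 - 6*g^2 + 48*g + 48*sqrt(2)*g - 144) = 3*g^3 - 19*sqrt(2)*g^2 - 11*g^2 + 54*g + 63*sqrt(2)*g - 144 - 18*sqrt(2)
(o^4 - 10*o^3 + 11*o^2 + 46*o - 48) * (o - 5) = o^5 - 15*o^4 + 61*o^3 - 9*o^2 - 278*o + 240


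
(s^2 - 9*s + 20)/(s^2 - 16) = (s - 5)/(s + 4)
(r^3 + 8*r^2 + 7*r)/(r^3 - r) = (r + 7)/(r - 1)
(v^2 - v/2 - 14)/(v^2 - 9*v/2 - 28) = (v - 4)/(v - 8)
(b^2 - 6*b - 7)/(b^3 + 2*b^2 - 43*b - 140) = (b + 1)/(b^2 + 9*b + 20)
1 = 1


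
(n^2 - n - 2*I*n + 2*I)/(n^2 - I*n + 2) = (n - 1)/(n + I)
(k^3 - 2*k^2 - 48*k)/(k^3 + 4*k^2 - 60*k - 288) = k/(k + 6)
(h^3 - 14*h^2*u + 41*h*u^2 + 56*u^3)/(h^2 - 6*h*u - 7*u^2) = h - 8*u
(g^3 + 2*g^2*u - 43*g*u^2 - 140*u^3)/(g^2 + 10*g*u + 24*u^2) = (g^2 - 2*g*u - 35*u^2)/(g + 6*u)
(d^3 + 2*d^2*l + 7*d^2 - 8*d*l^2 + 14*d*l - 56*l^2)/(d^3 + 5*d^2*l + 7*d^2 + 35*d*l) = (d^2 + 2*d*l - 8*l^2)/(d*(d + 5*l))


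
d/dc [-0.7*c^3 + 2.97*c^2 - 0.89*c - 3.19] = -2.1*c^2 + 5.94*c - 0.89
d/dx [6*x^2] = 12*x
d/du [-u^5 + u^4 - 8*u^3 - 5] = u^2*(-5*u^2 + 4*u - 24)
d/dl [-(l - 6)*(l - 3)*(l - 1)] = -3*l^2 + 20*l - 27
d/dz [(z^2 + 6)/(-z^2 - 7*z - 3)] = (-7*z^2 + 6*z + 42)/(z^4 + 14*z^3 + 55*z^2 + 42*z + 9)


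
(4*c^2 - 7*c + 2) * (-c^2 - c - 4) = -4*c^4 + 3*c^3 - 11*c^2 + 26*c - 8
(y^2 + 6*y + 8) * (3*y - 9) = 3*y^3 + 9*y^2 - 30*y - 72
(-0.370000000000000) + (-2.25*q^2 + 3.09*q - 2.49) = -2.25*q^2 + 3.09*q - 2.86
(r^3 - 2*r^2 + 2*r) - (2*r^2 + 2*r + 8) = r^3 - 4*r^2 - 8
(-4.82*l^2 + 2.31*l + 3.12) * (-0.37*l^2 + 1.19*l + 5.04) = 1.7834*l^4 - 6.5905*l^3 - 22.6983*l^2 + 15.3552*l + 15.7248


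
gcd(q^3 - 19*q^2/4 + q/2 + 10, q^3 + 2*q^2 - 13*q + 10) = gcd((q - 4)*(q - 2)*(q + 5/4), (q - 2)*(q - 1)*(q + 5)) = q - 2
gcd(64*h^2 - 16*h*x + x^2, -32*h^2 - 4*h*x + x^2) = -8*h + x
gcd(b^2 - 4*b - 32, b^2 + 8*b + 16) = b + 4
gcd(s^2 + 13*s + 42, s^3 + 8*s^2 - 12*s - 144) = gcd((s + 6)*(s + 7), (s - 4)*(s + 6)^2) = s + 6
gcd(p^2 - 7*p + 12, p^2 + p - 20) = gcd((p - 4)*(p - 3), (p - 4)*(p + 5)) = p - 4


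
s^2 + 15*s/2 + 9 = (s + 3/2)*(s + 6)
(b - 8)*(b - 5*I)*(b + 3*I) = b^3 - 8*b^2 - 2*I*b^2 + 15*b + 16*I*b - 120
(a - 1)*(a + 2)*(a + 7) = a^3 + 8*a^2 + 5*a - 14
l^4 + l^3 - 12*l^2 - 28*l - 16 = (l - 4)*(l + 1)*(l + 2)^2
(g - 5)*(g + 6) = g^2 + g - 30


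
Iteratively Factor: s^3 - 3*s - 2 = (s - 2)*(s^2 + 2*s + 1) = (s - 2)*(s + 1)*(s + 1)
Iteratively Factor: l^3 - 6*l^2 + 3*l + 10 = (l - 2)*(l^2 - 4*l - 5) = (l - 5)*(l - 2)*(l + 1)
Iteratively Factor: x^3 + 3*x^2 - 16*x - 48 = (x + 4)*(x^2 - x - 12) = (x + 3)*(x + 4)*(x - 4)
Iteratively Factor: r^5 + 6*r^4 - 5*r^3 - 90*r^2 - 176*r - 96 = (r + 1)*(r^4 + 5*r^3 - 10*r^2 - 80*r - 96) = (r + 1)*(r + 2)*(r^3 + 3*r^2 - 16*r - 48) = (r + 1)*(r + 2)*(r + 3)*(r^2 - 16) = (r + 1)*(r + 2)*(r + 3)*(r + 4)*(r - 4)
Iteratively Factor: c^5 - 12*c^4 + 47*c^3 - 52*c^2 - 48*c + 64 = (c + 1)*(c^4 - 13*c^3 + 60*c^2 - 112*c + 64) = (c - 4)*(c + 1)*(c^3 - 9*c^2 + 24*c - 16) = (c - 4)^2*(c + 1)*(c^2 - 5*c + 4) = (c - 4)^3*(c + 1)*(c - 1)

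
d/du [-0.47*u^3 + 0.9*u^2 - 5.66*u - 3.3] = -1.41*u^2 + 1.8*u - 5.66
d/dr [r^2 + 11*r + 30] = 2*r + 11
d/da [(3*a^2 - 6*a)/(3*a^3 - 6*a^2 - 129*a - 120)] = (-a^4 + 4*a^3 - 47*a^2 - 80*a + 80)/(a^6 - 4*a^5 - 82*a^4 + 92*a^3 + 2009*a^2 + 3440*a + 1600)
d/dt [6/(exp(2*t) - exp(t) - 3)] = (6 - 12*exp(t))*exp(t)/(-exp(2*t) + exp(t) + 3)^2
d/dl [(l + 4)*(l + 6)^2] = (l + 6)*(3*l + 14)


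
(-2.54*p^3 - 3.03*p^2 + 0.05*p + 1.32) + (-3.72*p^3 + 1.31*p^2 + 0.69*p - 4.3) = -6.26*p^3 - 1.72*p^2 + 0.74*p - 2.98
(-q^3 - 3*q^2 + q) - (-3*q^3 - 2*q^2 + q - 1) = 2*q^3 - q^2 + 1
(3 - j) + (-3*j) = 3 - 4*j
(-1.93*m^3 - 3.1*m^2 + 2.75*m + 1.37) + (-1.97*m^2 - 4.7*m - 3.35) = -1.93*m^3 - 5.07*m^2 - 1.95*m - 1.98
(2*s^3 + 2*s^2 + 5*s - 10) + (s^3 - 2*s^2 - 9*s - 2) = 3*s^3 - 4*s - 12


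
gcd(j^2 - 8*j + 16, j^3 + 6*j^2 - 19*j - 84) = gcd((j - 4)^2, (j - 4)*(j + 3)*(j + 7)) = j - 4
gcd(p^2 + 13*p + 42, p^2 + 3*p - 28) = p + 7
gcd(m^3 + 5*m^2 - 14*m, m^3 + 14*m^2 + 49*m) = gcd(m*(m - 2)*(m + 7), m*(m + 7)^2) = m^2 + 7*m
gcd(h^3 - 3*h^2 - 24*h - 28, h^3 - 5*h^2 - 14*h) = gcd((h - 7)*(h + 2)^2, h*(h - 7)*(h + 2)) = h^2 - 5*h - 14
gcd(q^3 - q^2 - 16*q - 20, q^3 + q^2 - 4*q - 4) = q + 2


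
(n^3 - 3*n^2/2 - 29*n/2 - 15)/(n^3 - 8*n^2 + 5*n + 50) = (n + 3/2)/(n - 5)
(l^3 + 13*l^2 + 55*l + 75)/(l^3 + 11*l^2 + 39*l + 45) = (l + 5)/(l + 3)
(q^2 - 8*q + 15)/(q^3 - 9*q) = (q - 5)/(q*(q + 3))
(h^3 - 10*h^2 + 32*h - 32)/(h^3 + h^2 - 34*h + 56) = (h - 4)/(h + 7)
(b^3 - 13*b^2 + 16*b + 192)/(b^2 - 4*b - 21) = (b^2 - 16*b + 64)/(b - 7)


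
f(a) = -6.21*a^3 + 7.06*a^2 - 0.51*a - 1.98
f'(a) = -18.63*a^2 + 14.12*a - 0.51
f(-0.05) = -1.94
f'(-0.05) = -1.26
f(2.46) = -52.96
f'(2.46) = -78.52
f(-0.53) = 1.20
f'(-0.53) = -13.23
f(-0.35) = -0.67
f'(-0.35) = -7.73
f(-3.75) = 426.69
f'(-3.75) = -315.44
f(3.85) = -253.68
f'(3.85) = -222.29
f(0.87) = -1.17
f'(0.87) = -2.33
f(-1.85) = 62.45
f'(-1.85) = -90.39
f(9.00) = -3961.80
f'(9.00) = -1382.46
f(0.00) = -1.98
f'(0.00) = -0.51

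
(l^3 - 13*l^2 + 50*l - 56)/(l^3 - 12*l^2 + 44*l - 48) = (l - 7)/(l - 6)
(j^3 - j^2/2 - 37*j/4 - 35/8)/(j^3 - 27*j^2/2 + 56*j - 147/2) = (j^2 + 3*j + 5/4)/(j^2 - 10*j + 21)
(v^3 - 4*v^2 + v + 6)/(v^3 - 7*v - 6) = (v - 2)/(v + 2)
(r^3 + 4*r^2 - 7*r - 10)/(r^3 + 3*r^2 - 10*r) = (r + 1)/r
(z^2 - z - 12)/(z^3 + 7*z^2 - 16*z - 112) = (z + 3)/(z^2 + 11*z + 28)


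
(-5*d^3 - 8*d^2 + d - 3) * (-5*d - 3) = 25*d^4 + 55*d^3 + 19*d^2 + 12*d + 9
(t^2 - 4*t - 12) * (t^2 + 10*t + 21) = t^4 + 6*t^3 - 31*t^2 - 204*t - 252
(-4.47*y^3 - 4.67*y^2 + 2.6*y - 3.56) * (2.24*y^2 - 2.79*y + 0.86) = -10.0128*y^5 + 2.0105*y^4 + 15.0091*y^3 - 19.2446*y^2 + 12.1684*y - 3.0616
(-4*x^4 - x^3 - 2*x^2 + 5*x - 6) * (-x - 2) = 4*x^5 + 9*x^4 + 4*x^3 - x^2 - 4*x + 12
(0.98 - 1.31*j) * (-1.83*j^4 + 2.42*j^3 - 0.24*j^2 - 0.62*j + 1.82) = 2.3973*j^5 - 4.9636*j^4 + 2.686*j^3 + 0.577*j^2 - 2.9918*j + 1.7836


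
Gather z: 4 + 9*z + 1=9*z + 5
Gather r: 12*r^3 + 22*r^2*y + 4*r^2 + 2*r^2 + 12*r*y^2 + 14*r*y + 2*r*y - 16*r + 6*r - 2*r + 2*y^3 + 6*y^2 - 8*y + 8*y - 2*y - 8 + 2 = 12*r^3 + r^2*(22*y + 6) + r*(12*y^2 + 16*y - 12) + 2*y^3 + 6*y^2 - 2*y - 6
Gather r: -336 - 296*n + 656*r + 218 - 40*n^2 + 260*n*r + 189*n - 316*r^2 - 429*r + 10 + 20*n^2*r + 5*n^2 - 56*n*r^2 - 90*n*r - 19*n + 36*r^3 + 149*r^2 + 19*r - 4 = -35*n^2 - 126*n + 36*r^3 + r^2*(-56*n - 167) + r*(20*n^2 + 170*n + 246) - 112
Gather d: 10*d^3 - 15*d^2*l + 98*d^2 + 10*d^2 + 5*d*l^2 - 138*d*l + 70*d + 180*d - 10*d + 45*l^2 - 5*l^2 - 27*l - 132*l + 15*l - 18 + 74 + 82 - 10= 10*d^3 + d^2*(108 - 15*l) + d*(5*l^2 - 138*l + 240) + 40*l^2 - 144*l + 128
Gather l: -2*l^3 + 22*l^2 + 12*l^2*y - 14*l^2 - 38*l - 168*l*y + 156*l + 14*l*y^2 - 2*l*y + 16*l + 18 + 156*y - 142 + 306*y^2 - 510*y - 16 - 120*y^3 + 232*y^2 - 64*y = -2*l^3 + l^2*(12*y + 8) + l*(14*y^2 - 170*y + 134) - 120*y^3 + 538*y^2 - 418*y - 140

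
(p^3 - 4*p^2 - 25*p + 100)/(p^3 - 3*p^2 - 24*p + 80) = (p - 5)/(p - 4)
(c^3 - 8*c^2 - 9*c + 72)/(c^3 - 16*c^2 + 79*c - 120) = (c + 3)/(c - 5)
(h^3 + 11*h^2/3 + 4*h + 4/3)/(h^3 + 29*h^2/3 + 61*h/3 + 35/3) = (3*h^2 + 8*h + 4)/(3*h^2 + 26*h + 35)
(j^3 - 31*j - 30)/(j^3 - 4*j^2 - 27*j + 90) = (j + 1)/(j - 3)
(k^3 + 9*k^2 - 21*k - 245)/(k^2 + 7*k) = k + 2 - 35/k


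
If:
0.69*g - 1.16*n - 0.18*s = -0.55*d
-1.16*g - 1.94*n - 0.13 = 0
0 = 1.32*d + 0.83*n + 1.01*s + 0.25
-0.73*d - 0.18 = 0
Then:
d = -0.25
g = 0.06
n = -0.10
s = 0.16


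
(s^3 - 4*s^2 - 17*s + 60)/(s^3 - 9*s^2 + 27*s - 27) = (s^2 - s - 20)/(s^2 - 6*s + 9)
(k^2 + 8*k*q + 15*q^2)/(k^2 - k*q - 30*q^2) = (-k - 3*q)/(-k + 6*q)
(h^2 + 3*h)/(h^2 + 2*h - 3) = h/(h - 1)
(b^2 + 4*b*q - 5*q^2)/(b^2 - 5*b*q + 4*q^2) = (-b - 5*q)/(-b + 4*q)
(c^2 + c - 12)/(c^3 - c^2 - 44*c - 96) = (c - 3)/(c^2 - 5*c - 24)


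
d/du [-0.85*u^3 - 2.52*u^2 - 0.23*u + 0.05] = -2.55*u^2 - 5.04*u - 0.23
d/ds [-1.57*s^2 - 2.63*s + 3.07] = -3.14*s - 2.63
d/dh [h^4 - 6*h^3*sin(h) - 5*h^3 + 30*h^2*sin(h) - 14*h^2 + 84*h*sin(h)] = -6*h^3*cos(h) + 4*h^3 - 18*h^2*sin(h) + 30*h^2*cos(h) - 15*h^2 + 60*h*sin(h) + 84*h*cos(h) - 28*h + 84*sin(h)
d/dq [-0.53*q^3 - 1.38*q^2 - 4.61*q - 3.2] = -1.59*q^2 - 2.76*q - 4.61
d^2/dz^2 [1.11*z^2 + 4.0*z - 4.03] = 2.22000000000000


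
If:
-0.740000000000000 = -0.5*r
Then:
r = 1.48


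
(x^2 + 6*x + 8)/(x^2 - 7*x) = (x^2 + 6*x + 8)/(x*(x - 7))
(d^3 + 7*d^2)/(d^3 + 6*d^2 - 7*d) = d/(d - 1)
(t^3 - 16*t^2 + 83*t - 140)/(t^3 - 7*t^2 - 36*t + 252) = (t^2 - 9*t + 20)/(t^2 - 36)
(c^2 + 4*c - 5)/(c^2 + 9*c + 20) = (c - 1)/(c + 4)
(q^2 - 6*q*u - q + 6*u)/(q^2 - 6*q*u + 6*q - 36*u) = (q - 1)/(q + 6)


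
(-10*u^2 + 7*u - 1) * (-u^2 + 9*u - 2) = 10*u^4 - 97*u^3 + 84*u^2 - 23*u + 2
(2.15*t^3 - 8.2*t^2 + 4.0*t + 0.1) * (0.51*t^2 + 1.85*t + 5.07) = 1.0965*t^5 - 0.204499999999999*t^4 - 2.2295*t^3 - 34.123*t^2 + 20.465*t + 0.507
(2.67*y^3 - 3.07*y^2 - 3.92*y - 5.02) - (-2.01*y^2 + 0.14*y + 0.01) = 2.67*y^3 - 1.06*y^2 - 4.06*y - 5.03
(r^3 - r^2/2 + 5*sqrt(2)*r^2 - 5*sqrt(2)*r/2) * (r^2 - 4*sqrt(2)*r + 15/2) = r^5 - r^4/2 + sqrt(2)*r^4 - 65*r^3/2 - sqrt(2)*r^3/2 + 65*r^2/4 + 75*sqrt(2)*r^2/2 - 75*sqrt(2)*r/4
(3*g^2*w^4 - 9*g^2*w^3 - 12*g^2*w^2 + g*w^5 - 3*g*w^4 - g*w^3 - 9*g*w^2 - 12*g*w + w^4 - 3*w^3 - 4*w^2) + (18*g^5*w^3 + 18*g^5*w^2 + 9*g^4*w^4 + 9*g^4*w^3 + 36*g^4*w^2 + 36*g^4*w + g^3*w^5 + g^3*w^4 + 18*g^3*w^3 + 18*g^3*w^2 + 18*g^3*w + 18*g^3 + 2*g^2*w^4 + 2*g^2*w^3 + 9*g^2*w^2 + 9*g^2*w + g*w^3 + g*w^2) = 18*g^5*w^3 + 18*g^5*w^2 + 9*g^4*w^4 + 9*g^4*w^3 + 36*g^4*w^2 + 36*g^4*w + g^3*w^5 + g^3*w^4 + 18*g^3*w^3 + 18*g^3*w^2 + 18*g^3*w + 18*g^3 + 5*g^2*w^4 - 7*g^2*w^3 - 3*g^2*w^2 + 9*g^2*w + g*w^5 - 3*g*w^4 - 8*g*w^2 - 12*g*w + w^4 - 3*w^3 - 4*w^2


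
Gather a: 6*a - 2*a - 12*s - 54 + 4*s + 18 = 4*a - 8*s - 36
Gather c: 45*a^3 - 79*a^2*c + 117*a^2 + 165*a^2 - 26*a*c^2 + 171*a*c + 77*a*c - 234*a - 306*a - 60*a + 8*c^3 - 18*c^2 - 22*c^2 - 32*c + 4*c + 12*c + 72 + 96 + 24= 45*a^3 + 282*a^2 - 600*a + 8*c^3 + c^2*(-26*a - 40) + c*(-79*a^2 + 248*a - 16) + 192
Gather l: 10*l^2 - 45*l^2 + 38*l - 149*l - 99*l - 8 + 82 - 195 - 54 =-35*l^2 - 210*l - 175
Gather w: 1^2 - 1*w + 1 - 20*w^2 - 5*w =-20*w^2 - 6*w + 2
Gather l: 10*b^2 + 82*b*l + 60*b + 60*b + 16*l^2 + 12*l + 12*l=10*b^2 + 120*b + 16*l^2 + l*(82*b + 24)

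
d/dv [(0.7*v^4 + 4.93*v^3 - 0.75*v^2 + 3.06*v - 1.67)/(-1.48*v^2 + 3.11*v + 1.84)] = (-2.072*v^5 - 0.765400000000001*v^4 + 35.8166*v^3 + 29.4099*v^2 - 7.7032*v + 10.8241)/(2.1904*v^4 - 9.2056*v^3 + 4.2257*v^2 + 11.4448*v + 3.3856)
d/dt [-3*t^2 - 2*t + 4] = -6*t - 2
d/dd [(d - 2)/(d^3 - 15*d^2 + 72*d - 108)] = (-2*d^2 + 9*d - 6)/(d^5 - 24*d^4 + 225*d^3 - 1026*d^2 + 2268*d - 1944)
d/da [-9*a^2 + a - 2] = 1 - 18*a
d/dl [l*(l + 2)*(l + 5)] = 3*l^2 + 14*l + 10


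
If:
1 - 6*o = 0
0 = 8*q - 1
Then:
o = 1/6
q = 1/8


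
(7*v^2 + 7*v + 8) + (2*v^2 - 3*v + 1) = 9*v^2 + 4*v + 9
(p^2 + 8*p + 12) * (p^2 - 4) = p^4 + 8*p^3 + 8*p^2 - 32*p - 48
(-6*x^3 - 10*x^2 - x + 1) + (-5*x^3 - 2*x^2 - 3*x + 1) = -11*x^3 - 12*x^2 - 4*x + 2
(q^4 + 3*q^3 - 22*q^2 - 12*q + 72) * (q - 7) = q^5 - 4*q^4 - 43*q^3 + 142*q^2 + 156*q - 504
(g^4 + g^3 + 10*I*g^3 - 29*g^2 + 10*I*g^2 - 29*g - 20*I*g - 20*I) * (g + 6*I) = g^5 + g^4 + 16*I*g^4 - 89*g^3 + 16*I*g^3 - 89*g^2 - 194*I*g^2 + 120*g - 194*I*g + 120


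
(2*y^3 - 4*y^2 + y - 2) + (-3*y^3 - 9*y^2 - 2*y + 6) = -y^3 - 13*y^2 - y + 4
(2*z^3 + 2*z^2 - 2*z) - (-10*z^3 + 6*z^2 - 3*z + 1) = 12*z^3 - 4*z^2 + z - 1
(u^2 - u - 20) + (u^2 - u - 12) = 2*u^2 - 2*u - 32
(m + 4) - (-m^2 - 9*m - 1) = m^2 + 10*m + 5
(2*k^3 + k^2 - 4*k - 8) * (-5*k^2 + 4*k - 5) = -10*k^5 + 3*k^4 + 14*k^3 + 19*k^2 - 12*k + 40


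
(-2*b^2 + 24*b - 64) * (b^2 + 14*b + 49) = -2*b^4 - 4*b^3 + 174*b^2 + 280*b - 3136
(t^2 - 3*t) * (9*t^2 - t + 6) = 9*t^4 - 28*t^3 + 9*t^2 - 18*t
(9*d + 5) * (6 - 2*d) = -18*d^2 + 44*d + 30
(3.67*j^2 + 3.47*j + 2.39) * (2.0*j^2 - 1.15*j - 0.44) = 7.34*j^4 + 2.7195*j^3 - 0.825299999999999*j^2 - 4.2753*j - 1.0516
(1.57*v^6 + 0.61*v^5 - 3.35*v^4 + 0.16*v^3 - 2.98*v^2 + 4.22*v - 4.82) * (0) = 0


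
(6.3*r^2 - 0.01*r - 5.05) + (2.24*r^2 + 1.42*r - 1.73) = 8.54*r^2 + 1.41*r - 6.78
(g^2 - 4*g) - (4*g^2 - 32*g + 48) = -3*g^2 + 28*g - 48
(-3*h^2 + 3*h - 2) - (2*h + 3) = -3*h^2 + h - 5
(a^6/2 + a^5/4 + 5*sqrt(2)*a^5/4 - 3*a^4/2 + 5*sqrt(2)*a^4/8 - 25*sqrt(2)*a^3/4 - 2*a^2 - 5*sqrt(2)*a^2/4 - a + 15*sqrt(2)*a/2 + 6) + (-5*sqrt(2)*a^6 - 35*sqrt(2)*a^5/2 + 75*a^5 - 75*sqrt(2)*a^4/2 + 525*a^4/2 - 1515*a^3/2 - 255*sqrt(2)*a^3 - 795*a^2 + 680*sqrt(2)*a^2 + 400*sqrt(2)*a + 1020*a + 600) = -5*sqrt(2)*a^6 + a^6/2 - 65*sqrt(2)*a^5/4 + 301*a^5/4 - 295*sqrt(2)*a^4/8 + 261*a^4 - 1515*a^3/2 - 1045*sqrt(2)*a^3/4 - 797*a^2 + 2715*sqrt(2)*a^2/4 + 815*sqrt(2)*a/2 + 1019*a + 606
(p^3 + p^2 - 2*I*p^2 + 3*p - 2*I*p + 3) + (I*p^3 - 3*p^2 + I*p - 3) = p^3 + I*p^3 - 2*p^2 - 2*I*p^2 + 3*p - I*p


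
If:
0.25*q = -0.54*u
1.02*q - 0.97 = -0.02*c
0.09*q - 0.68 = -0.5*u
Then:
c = 293.62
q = -4.81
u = 2.23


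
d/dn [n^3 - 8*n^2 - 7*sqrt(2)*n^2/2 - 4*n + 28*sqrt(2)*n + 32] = 3*n^2 - 16*n - 7*sqrt(2)*n - 4 + 28*sqrt(2)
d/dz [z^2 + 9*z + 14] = 2*z + 9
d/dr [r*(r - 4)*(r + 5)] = 3*r^2 + 2*r - 20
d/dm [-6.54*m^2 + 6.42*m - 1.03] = 6.42 - 13.08*m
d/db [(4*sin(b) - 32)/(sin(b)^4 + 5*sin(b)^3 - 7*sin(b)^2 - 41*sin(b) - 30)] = 4*(-3*sin(b)^4 + 22*sin(b)^3 + 127*sin(b)^2 - 112*sin(b) - 358)*cos(b)/((sin(b) - 3)^2*(sin(b) + 1)^2*(sin(b) + 2)^2*(sin(b) + 5)^2)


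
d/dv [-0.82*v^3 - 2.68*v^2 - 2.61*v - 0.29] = -2.46*v^2 - 5.36*v - 2.61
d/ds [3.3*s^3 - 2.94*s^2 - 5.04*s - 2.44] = 9.9*s^2 - 5.88*s - 5.04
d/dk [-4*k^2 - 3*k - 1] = -8*k - 3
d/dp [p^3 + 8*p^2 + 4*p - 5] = 3*p^2 + 16*p + 4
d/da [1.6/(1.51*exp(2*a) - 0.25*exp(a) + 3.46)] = (0.4 - 4.832*exp(a))*exp(a)/(1.51*exp(2*a) - 0.25*exp(a) + 3.46)^2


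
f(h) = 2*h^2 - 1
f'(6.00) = 24.00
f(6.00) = 71.00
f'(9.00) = 36.00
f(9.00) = 161.00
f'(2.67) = 10.68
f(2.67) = 13.26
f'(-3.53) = -14.12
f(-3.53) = 23.92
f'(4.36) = 17.44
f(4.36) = 37.02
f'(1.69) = 6.76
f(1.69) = 4.71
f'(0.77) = 3.08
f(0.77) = 0.19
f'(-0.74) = -2.96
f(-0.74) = 0.10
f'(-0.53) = -2.12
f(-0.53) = -0.44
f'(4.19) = 16.76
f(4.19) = 34.11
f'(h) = 4*h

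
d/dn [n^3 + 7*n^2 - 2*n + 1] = 3*n^2 + 14*n - 2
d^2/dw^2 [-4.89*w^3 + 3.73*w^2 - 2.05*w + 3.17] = 7.46 - 29.34*w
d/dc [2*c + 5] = 2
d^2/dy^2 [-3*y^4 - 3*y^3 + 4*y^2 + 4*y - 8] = -36*y^2 - 18*y + 8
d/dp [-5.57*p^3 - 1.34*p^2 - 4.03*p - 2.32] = -16.71*p^2 - 2.68*p - 4.03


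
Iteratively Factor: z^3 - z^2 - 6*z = (z - 3)*(z^2 + 2*z) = z*(z - 3)*(z + 2)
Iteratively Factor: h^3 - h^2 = (h - 1)*(h^2) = h*(h - 1)*(h)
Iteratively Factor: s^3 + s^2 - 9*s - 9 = (s + 3)*(s^2 - 2*s - 3) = (s - 3)*(s + 3)*(s + 1)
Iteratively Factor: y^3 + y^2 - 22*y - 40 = (y + 4)*(y^2 - 3*y - 10) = (y - 5)*(y + 4)*(y + 2)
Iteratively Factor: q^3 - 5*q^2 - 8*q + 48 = (q + 3)*(q^2 - 8*q + 16) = (q - 4)*(q + 3)*(q - 4)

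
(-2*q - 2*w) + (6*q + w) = 4*q - w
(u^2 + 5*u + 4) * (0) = 0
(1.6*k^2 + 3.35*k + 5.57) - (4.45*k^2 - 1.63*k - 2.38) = -2.85*k^2 + 4.98*k + 7.95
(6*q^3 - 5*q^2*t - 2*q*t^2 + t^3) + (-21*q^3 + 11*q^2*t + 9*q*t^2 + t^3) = -15*q^3 + 6*q^2*t + 7*q*t^2 + 2*t^3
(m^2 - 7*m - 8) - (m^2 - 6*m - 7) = -m - 1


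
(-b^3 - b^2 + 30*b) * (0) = 0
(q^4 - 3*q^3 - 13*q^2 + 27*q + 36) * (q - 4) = q^5 - 7*q^4 - q^3 + 79*q^2 - 72*q - 144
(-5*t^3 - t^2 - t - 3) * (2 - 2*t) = 10*t^4 - 8*t^3 + 4*t - 6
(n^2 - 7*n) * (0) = 0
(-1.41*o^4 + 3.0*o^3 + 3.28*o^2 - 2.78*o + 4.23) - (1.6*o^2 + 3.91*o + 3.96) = -1.41*o^4 + 3.0*o^3 + 1.68*o^2 - 6.69*o + 0.27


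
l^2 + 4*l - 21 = (l - 3)*(l + 7)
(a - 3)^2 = a^2 - 6*a + 9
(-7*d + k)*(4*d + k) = -28*d^2 - 3*d*k + k^2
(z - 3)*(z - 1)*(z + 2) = z^3 - 2*z^2 - 5*z + 6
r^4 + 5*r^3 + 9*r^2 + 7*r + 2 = (r + 1)^3*(r + 2)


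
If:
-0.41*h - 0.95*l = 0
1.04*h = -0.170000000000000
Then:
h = -0.16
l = 0.07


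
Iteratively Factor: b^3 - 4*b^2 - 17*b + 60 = (b + 4)*(b^2 - 8*b + 15) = (b - 3)*(b + 4)*(b - 5)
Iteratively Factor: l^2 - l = (l)*(l - 1)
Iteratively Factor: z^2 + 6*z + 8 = (z + 2)*(z + 4)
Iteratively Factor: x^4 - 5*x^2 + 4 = (x + 2)*(x^3 - 2*x^2 - x + 2) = (x - 2)*(x + 2)*(x^2 - 1) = (x - 2)*(x - 1)*(x + 2)*(x + 1)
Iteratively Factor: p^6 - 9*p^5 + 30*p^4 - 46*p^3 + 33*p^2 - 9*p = (p - 3)*(p^5 - 6*p^4 + 12*p^3 - 10*p^2 + 3*p) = (p - 3)^2*(p^4 - 3*p^3 + 3*p^2 - p) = (p - 3)^2*(p - 1)*(p^3 - 2*p^2 + p) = (p - 3)^2*(p - 1)^2*(p^2 - p) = (p - 3)^2*(p - 1)^3*(p)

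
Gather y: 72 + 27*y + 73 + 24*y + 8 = 51*y + 153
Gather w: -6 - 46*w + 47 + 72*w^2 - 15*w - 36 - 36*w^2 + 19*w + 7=36*w^2 - 42*w + 12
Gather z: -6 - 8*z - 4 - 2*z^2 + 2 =-2*z^2 - 8*z - 8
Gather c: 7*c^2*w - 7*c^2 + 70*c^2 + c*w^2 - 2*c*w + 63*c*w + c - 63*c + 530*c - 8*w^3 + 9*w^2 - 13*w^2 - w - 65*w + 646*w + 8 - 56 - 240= c^2*(7*w + 63) + c*(w^2 + 61*w + 468) - 8*w^3 - 4*w^2 + 580*w - 288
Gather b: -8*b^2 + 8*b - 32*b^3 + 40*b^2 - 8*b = -32*b^3 + 32*b^2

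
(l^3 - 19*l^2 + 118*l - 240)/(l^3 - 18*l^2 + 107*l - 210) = (l - 8)/(l - 7)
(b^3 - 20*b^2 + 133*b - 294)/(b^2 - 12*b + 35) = (b^2 - 13*b + 42)/(b - 5)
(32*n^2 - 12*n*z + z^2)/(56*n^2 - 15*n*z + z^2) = (-4*n + z)/(-7*n + z)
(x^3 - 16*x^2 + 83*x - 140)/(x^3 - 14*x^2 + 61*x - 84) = (x - 5)/(x - 3)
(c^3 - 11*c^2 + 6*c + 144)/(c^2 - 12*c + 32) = (c^2 - 3*c - 18)/(c - 4)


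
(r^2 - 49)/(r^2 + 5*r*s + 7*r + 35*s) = (r - 7)/(r + 5*s)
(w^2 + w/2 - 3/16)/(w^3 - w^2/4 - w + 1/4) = (w + 3/4)/(w^2 - 1)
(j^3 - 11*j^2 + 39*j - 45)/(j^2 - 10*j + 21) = (j^2 - 8*j + 15)/(j - 7)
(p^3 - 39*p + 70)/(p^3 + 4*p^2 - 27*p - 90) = (p^2 + 5*p - 14)/(p^2 + 9*p + 18)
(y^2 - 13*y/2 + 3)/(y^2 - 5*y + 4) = (y^2 - 13*y/2 + 3)/(y^2 - 5*y + 4)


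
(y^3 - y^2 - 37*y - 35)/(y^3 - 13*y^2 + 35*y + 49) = (y + 5)/(y - 7)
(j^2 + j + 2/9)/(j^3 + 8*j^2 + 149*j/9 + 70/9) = (3*j + 1)/(3*j^2 + 22*j + 35)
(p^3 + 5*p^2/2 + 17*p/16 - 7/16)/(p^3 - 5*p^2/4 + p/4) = (4*p^2 + 11*p + 7)/(4*p*(p - 1))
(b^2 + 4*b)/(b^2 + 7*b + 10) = b*(b + 4)/(b^2 + 7*b + 10)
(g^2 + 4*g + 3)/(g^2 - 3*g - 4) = (g + 3)/(g - 4)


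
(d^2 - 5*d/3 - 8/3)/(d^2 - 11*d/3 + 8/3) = (d + 1)/(d - 1)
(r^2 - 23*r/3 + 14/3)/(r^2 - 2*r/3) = (r - 7)/r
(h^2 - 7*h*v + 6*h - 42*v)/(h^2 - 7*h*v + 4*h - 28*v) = (h + 6)/(h + 4)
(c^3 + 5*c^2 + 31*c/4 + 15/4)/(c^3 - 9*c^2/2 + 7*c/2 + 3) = (4*c^3 + 20*c^2 + 31*c + 15)/(2*(2*c^3 - 9*c^2 + 7*c + 6))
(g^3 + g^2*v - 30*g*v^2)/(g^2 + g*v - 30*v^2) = g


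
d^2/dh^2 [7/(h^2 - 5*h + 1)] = 14*(-h^2 + 5*h + (2*h - 5)^2 - 1)/(h^2 - 5*h + 1)^3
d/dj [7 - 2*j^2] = -4*j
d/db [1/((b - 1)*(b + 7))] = 2*(-b - 3)/(b^4 + 12*b^3 + 22*b^2 - 84*b + 49)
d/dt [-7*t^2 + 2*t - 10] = 2 - 14*t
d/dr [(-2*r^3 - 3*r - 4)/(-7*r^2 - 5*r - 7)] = (14*r^4 + 20*r^3 + 21*r^2 - 56*r + 1)/(49*r^4 + 70*r^3 + 123*r^2 + 70*r + 49)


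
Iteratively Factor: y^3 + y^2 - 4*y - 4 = (y + 2)*(y^2 - y - 2) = (y + 1)*(y + 2)*(y - 2)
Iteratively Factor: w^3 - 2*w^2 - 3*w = (w - 3)*(w^2 + w) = (w - 3)*(w + 1)*(w)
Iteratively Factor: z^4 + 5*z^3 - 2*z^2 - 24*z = (z - 2)*(z^3 + 7*z^2 + 12*z) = (z - 2)*(z + 3)*(z^2 + 4*z) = (z - 2)*(z + 3)*(z + 4)*(z)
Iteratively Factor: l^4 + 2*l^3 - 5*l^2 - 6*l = (l + 1)*(l^3 + l^2 - 6*l) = l*(l + 1)*(l^2 + l - 6) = l*(l + 1)*(l + 3)*(l - 2)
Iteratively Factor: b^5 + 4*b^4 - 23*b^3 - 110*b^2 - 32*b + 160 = (b - 1)*(b^4 + 5*b^3 - 18*b^2 - 128*b - 160) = (b - 5)*(b - 1)*(b^3 + 10*b^2 + 32*b + 32) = (b - 5)*(b - 1)*(b + 4)*(b^2 + 6*b + 8) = (b - 5)*(b - 1)*(b + 2)*(b + 4)*(b + 4)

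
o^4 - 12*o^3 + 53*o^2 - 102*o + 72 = (o - 4)*(o - 3)^2*(o - 2)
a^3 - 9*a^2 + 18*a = a*(a - 6)*(a - 3)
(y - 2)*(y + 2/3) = y^2 - 4*y/3 - 4/3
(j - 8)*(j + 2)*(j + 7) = j^3 + j^2 - 58*j - 112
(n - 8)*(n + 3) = n^2 - 5*n - 24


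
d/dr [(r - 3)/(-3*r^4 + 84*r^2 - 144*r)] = (-r*(r^3 - 28*r + 48) + 4*(r - 3)*(r^3 - 14*r + 12))/(3*r^2*(r^3 - 28*r + 48)^2)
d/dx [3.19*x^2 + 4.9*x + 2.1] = 6.38*x + 4.9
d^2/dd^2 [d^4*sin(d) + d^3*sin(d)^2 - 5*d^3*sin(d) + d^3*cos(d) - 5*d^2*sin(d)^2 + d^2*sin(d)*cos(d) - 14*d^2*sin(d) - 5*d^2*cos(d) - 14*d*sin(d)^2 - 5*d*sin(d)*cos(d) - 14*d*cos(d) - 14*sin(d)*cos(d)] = -d^4*sin(d) + 5*d^3*sin(d) + 7*d^3*cos(d) + 2*d^3*cos(2*d) + 20*d^2*sin(d) + 4*d^2*sin(2*d) - 25*d^2*cos(d) - 10*d^2*cos(2*d) - 10*d*sin(d) - 10*d*sin(2*d) - 36*d*cos(d) - 27*d*cos(2*d) + 3*d + sin(2*d) - 10*cos(d) - 5*cos(2*d) - 5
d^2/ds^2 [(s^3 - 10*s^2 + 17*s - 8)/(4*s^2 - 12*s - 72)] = (7*s^3 - 201*s^2 + 981*s - 2187)/(s^6 - 9*s^5 - 27*s^4 + 297*s^3 + 486*s^2 - 2916*s - 5832)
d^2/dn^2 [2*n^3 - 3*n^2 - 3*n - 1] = 12*n - 6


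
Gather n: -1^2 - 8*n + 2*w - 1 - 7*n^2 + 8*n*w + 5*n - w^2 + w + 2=-7*n^2 + n*(8*w - 3) - w^2 + 3*w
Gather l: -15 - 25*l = -25*l - 15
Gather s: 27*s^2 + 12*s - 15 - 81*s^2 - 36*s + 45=-54*s^2 - 24*s + 30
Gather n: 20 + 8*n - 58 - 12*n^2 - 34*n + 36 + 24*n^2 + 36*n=12*n^2 + 10*n - 2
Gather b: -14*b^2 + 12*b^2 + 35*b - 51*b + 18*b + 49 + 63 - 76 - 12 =-2*b^2 + 2*b + 24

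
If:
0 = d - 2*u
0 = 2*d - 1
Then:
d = 1/2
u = 1/4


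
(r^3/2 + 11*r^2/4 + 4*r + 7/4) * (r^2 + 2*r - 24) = r^5/2 + 15*r^4/4 - 5*r^3/2 - 225*r^2/4 - 185*r/2 - 42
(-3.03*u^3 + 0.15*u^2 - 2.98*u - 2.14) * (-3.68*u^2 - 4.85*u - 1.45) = 11.1504*u^5 + 14.1435*u^4 + 14.6324*u^3 + 22.1107*u^2 + 14.7*u + 3.103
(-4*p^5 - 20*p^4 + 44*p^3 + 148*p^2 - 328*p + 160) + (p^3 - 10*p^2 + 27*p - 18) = -4*p^5 - 20*p^4 + 45*p^3 + 138*p^2 - 301*p + 142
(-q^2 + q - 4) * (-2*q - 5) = 2*q^3 + 3*q^2 + 3*q + 20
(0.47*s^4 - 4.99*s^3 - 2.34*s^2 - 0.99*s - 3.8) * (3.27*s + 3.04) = 1.5369*s^5 - 14.8885*s^4 - 22.8214*s^3 - 10.3509*s^2 - 15.4356*s - 11.552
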